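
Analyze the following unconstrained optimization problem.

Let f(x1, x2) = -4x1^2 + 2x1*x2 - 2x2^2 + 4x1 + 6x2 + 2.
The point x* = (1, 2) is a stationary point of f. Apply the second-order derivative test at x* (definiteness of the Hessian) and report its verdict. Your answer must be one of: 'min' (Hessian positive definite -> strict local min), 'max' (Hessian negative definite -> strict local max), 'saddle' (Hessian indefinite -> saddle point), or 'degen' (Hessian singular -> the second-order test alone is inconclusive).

Compute the Hessian H = grad^2 f:
  H = [[-8, 2], [2, -4]]
Verify stationarity: grad f(x*) = H x* + g = (0, 0).
Eigenvalues of H: -8.8284, -3.1716.
Both eigenvalues < 0, so H is negative definite -> x* is a strict local max.

max


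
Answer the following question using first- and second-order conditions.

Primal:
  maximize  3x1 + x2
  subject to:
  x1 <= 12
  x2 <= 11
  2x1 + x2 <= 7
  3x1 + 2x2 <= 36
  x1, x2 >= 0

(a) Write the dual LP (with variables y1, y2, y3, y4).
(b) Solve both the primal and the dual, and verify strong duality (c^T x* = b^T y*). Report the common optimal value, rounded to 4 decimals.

The standard primal-dual pair for 'max c^T x s.t. A x <= b, x >= 0' is:
  Dual:  min b^T y  s.t.  A^T y >= c,  y >= 0.

So the dual LP is:
  minimize  12y1 + 11y2 + 7y3 + 36y4
  subject to:
    y1 + 2y3 + 3y4 >= 3
    y2 + y3 + 2y4 >= 1
    y1, y2, y3, y4 >= 0

Solving the primal: x* = (3.5, 0).
  primal value c^T x* = 10.5.
Solving the dual: y* = (0, 0, 1.5, 0).
  dual value b^T y* = 10.5.
Strong duality: c^T x* = b^T y*. Confirmed.

10.5


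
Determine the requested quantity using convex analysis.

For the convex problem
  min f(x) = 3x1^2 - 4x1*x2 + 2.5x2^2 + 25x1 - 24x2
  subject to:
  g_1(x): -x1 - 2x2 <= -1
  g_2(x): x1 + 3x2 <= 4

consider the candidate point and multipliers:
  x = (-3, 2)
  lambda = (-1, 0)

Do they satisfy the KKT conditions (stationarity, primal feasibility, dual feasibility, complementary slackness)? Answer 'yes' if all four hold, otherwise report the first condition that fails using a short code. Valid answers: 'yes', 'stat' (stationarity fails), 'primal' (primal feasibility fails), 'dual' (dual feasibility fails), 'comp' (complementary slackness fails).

Gradient of f: grad f(x) = Q x + c = (-1, -2)
Constraint values g_i(x) = a_i^T x - b_i:
  g_1((-3, 2)) = 0
  g_2((-3, 2)) = -1
Stationarity residual: grad f(x) + sum_i lambda_i a_i = (0, 0)
  -> stationarity OK
Primal feasibility (all g_i <= 0): OK
Dual feasibility (all lambda_i >= 0): FAILS
Complementary slackness (lambda_i * g_i(x) = 0 for all i): OK

Verdict: the first failing condition is dual_feasibility -> dual.

dual


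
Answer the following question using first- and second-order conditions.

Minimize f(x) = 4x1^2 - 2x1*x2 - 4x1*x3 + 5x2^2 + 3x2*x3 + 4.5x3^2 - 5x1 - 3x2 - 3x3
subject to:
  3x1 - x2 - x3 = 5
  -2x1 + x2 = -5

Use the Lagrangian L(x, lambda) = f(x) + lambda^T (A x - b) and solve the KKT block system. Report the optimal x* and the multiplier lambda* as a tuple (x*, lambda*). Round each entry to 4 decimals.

Form the Lagrangian:
  L(x, lambda) = (1/2) x^T Q x + c^T x + lambda^T (A x - b)
Stationarity (grad_x L = 0): Q x + c + A^T lambda = 0.
Primal feasibility: A x = b.

This gives the KKT block system:
  [ Q   A^T ] [ x     ]   [-c ]
  [ A    0  ] [ lambda ] = [ b ]

Solving the linear system:
  x*      = (2.2453, -0.5094, 2.2453)
  lambda* = (6.6981, 12.5472)
  f(x*)   = 6.4057

x* = (2.2453, -0.5094, 2.2453), lambda* = (6.6981, 12.5472)


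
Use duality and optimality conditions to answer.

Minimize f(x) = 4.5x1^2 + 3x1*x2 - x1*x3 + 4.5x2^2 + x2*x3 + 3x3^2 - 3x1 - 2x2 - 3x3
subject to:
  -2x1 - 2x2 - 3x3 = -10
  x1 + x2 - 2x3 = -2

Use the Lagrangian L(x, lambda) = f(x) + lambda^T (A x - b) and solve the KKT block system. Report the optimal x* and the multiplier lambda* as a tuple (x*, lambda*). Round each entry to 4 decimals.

Form the Lagrangian:
  L(x, lambda) = (1/2) x^T Q x + c^T x + lambda^T (A x - b)
Stationarity (grad_x L = 0): Q x + c + A^T lambda = 0.
Primal feasibility: A x = b.

This gives the KKT block system:
  [ Q   A^T ] [ x     ]   [-c ]
  [ A    0  ] [ lambda ] = [ b ]

Solving the linear system:
  x*      = (1.4167, 0.5833, 2)
  lambda* = (3.881, -1.7381)
  f(x*)   = 11.9583

x* = (1.4167, 0.5833, 2), lambda* = (3.881, -1.7381)


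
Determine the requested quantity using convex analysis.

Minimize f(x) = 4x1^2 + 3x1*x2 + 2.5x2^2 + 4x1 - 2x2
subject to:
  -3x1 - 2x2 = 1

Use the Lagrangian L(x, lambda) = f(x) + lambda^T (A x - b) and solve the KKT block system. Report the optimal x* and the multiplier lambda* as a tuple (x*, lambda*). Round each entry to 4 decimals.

Form the Lagrangian:
  L(x, lambda) = (1/2) x^T Q x + c^T x + lambda^T (A x - b)
Stationarity (grad_x L = 0): Q x + c + A^T lambda = 0.
Primal feasibility: A x = b.

This gives the KKT block system:
  [ Q   A^T ] [ x     ]   [-c ]
  [ A    0  ] [ lambda ] = [ b ]

Solving the linear system:
  x*      = (-0.9024, 0.8537)
  lambda* = (-0.2195)
  f(x*)   = -2.5488

x* = (-0.9024, 0.8537), lambda* = (-0.2195)


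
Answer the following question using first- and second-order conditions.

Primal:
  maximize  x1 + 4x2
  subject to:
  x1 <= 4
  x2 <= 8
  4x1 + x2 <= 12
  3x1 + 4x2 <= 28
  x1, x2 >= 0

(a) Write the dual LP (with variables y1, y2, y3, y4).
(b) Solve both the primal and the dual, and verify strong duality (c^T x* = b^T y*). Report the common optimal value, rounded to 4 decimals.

The standard primal-dual pair for 'max c^T x s.t. A x <= b, x >= 0' is:
  Dual:  min b^T y  s.t.  A^T y >= c,  y >= 0.

So the dual LP is:
  minimize  4y1 + 8y2 + 12y3 + 28y4
  subject to:
    y1 + 4y3 + 3y4 >= 1
    y2 + y3 + 4y4 >= 4
    y1, y2, y3, y4 >= 0

Solving the primal: x* = (0, 7).
  primal value c^T x* = 28.
Solving the dual: y* = (0, 0, 0, 1).
  dual value b^T y* = 28.
Strong duality: c^T x* = b^T y*. Confirmed.

28


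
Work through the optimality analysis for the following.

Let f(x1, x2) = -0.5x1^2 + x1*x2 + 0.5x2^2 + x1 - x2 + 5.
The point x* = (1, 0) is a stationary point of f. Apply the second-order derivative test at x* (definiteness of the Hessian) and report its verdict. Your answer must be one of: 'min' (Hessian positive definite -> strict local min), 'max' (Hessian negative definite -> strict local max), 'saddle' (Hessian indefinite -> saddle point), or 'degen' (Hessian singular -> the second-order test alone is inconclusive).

Compute the Hessian H = grad^2 f:
  H = [[-1, 1], [1, 1]]
Verify stationarity: grad f(x*) = H x* + g = (0, 0).
Eigenvalues of H: -1.4142, 1.4142.
Eigenvalues have mixed signs, so H is indefinite -> x* is a saddle point.

saddle


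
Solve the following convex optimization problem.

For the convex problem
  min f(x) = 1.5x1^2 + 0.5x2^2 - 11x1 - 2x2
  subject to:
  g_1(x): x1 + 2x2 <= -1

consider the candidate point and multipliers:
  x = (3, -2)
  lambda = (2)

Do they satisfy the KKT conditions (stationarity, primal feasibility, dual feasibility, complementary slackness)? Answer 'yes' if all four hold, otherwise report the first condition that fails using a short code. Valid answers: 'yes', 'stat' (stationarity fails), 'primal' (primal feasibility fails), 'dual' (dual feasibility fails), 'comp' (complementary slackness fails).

Gradient of f: grad f(x) = Q x + c = (-2, -4)
Constraint values g_i(x) = a_i^T x - b_i:
  g_1((3, -2)) = 0
Stationarity residual: grad f(x) + sum_i lambda_i a_i = (0, 0)
  -> stationarity OK
Primal feasibility (all g_i <= 0): OK
Dual feasibility (all lambda_i >= 0): OK
Complementary slackness (lambda_i * g_i(x) = 0 for all i): OK

Verdict: yes, KKT holds.

yes


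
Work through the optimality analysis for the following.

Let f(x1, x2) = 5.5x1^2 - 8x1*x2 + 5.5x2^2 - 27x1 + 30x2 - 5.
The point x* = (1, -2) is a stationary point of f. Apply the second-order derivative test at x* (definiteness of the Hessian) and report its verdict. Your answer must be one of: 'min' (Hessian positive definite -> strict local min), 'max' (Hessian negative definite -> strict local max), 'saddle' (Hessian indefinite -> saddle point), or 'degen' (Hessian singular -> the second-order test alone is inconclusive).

Compute the Hessian H = grad^2 f:
  H = [[11, -8], [-8, 11]]
Verify stationarity: grad f(x*) = H x* + g = (0, 0).
Eigenvalues of H: 3, 19.
Both eigenvalues > 0, so H is positive definite -> x* is a strict local min.

min


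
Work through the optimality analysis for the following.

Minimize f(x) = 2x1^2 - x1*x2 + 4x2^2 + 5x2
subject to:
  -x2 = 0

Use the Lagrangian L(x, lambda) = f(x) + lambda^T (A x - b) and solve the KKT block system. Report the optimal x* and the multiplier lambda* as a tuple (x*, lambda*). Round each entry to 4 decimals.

Form the Lagrangian:
  L(x, lambda) = (1/2) x^T Q x + c^T x + lambda^T (A x - b)
Stationarity (grad_x L = 0): Q x + c + A^T lambda = 0.
Primal feasibility: A x = b.

This gives the KKT block system:
  [ Q   A^T ] [ x     ]   [-c ]
  [ A    0  ] [ lambda ] = [ b ]

Solving the linear system:
  x*      = (0, 0)
  lambda* = (5)
  f(x*)   = 0

x* = (0, 0), lambda* = (5)


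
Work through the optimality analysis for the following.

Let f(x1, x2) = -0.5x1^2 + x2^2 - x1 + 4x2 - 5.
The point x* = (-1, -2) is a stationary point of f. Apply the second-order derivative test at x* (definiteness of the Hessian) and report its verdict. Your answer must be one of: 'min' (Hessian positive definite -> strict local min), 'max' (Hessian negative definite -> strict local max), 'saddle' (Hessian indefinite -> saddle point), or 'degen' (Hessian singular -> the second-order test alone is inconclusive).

Compute the Hessian H = grad^2 f:
  H = [[-1, 0], [0, 2]]
Verify stationarity: grad f(x*) = H x* + g = (0, 0).
Eigenvalues of H: -1, 2.
Eigenvalues have mixed signs, so H is indefinite -> x* is a saddle point.

saddle


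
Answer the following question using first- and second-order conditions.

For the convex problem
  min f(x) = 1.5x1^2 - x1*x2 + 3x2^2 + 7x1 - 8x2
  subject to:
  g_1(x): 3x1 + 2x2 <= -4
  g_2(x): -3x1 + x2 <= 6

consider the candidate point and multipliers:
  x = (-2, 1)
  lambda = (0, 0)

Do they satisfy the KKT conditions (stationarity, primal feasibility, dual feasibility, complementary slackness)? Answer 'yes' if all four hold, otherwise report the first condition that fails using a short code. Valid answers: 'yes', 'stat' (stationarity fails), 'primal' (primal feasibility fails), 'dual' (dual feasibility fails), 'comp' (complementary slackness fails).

Gradient of f: grad f(x) = Q x + c = (0, 0)
Constraint values g_i(x) = a_i^T x - b_i:
  g_1((-2, 1)) = 0
  g_2((-2, 1)) = 1
Stationarity residual: grad f(x) + sum_i lambda_i a_i = (0, 0)
  -> stationarity OK
Primal feasibility (all g_i <= 0): FAILS
Dual feasibility (all lambda_i >= 0): OK
Complementary slackness (lambda_i * g_i(x) = 0 for all i): OK

Verdict: the first failing condition is primal_feasibility -> primal.

primal


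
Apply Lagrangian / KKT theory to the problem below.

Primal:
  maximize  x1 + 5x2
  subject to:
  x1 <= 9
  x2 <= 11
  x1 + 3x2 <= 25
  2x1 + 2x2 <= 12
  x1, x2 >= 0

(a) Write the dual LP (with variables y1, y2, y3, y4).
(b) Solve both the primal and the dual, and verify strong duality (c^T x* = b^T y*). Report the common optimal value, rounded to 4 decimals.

The standard primal-dual pair for 'max c^T x s.t. A x <= b, x >= 0' is:
  Dual:  min b^T y  s.t.  A^T y >= c,  y >= 0.

So the dual LP is:
  minimize  9y1 + 11y2 + 25y3 + 12y4
  subject to:
    y1 + y3 + 2y4 >= 1
    y2 + 3y3 + 2y4 >= 5
    y1, y2, y3, y4 >= 0

Solving the primal: x* = (0, 6).
  primal value c^T x* = 30.
Solving the dual: y* = (0, 0, 0, 2.5).
  dual value b^T y* = 30.
Strong duality: c^T x* = b^T y*. Confirmed.

30


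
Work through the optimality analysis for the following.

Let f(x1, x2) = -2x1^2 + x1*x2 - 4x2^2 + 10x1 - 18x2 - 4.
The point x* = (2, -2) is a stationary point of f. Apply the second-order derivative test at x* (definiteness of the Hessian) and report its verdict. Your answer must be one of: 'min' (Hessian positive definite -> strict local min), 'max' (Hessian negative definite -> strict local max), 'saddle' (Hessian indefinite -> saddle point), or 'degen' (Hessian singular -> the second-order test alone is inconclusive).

Compute the Hessian H = grad^2 f:
  H = [[-4, 1], [1, -8]]
Verify stationarity: grad f(x*) = H x* + g = (0, 0).
Eigenvalues of H: -8.2361, -3.7639.
Both eigenvalues < 0, so H is negative definite -> x* is a strict local max.

max


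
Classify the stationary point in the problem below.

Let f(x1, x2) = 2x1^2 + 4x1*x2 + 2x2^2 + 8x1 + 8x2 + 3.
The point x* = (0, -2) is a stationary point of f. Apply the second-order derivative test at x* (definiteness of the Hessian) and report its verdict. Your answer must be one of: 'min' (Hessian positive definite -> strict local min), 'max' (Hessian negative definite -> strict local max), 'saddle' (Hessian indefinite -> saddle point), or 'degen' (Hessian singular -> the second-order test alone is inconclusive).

Compute the Hessian H = grad^2 f:
  H = [[4, 4], [4, 4]]
Verify stationarity: grad f(x*) = H x* + g = (0, 0).
Eigenvalues of H: 0, 8.
H has a zero eigenvalue (singular; positive semidefinite but not definite), so H is neither positive definite, negative definite, nor indefinite. The second-order test alone is inconclusive -> degen.
(Indeed, f is constant along the null direction of H through x*, so x* is not a strict local extremum.)

degen


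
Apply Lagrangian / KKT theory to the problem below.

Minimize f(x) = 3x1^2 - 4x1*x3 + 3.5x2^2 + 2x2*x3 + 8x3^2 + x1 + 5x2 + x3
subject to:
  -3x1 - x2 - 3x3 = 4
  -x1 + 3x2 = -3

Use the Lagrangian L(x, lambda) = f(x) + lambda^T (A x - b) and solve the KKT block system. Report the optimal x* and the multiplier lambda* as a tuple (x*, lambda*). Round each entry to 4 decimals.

Form the Lagrangian:
  L(x, lambda) = (1/2) x^T Q x + c^T x + lambda^T (A x - b)
Stationarity (grad_x L = 0): Q x + c + A^T lambda = 0.
Primal feasibility: A x = b.

This gives the KKT block system:
  [ Q   A^T ] [ x     ]   [-c ]
  [ A    0  ] [ lambda ] = [ b ]

Solving the linear system:
  x*      = (-0.6646, -1.2215, -0.2615)
  lambda* = (-0.9898, 1.028)
  f(x*)   = 0.0047

x* = (-0.6646, -1.2215, -0.2615), lambda* = (-0.9898, 1.028)


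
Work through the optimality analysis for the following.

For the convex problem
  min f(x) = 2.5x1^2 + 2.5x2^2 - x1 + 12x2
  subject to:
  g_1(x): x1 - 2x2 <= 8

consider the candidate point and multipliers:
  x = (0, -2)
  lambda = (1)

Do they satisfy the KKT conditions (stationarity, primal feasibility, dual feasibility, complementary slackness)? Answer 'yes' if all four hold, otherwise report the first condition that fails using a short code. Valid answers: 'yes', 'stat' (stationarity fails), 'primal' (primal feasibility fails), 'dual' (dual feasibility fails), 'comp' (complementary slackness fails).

Gradient of f: grad f(x) = Q x + c = (-1, 2)
Constraint values g_i(x) = a_i^T x - b_i:
  g_1((0, -2)) = -4
Stationarity residual: grad f(x) + sum_i lambda_i a_i = (0, 0)
  -> stationarity OK
Primal feasibility (all g_i <= 0): OK
Dual feasibility (all lambda_i >= 0): OK
Complementary slackness (lambda_i * g_i(x) = 0 for all i): FAILS

Verdict: the first failing condition is complementary_slackness -> comp.

comp


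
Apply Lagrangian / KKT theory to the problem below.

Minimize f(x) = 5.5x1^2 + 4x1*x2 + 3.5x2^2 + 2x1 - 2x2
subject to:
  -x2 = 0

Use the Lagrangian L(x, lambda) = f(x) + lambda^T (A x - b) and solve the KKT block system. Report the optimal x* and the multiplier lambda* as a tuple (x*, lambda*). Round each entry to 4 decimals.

Form the Lagrangian:
  L(x, lambda) = (1/2) x^T Q x + c^T x + lambda^T (A x - b)
Stationarity (grad_x L = 0): Q x + c + A^T lambda = 0.
Primal feasibility: A x = b.

This gives the KKT block system:
  [ Q   A^T ] [ x     ]   [-c ]
  [ A    0  ] [ lambda ] = [ b ]

Solving the linear system:
  x*      = (-0.1818, 0)
  lambda* = (-2.7273)
  f(x*)   = -0.1818

x* = (-0.1818, 0), lambda* = (-2.7273)


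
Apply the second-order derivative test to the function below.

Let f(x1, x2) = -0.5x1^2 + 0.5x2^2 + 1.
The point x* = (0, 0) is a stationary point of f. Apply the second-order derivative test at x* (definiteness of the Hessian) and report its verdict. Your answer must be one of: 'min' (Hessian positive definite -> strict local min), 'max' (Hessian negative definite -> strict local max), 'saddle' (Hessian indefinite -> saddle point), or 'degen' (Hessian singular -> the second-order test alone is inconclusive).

Compute the Hessian H = grad^2 f:
  H = [[-1, 0], [0, 1]]
Verify stationarity: grad f(x*) = H x* + g = (0, 0).
Eigenvalues of H: -1, 1.
Eigenvalues have mixed signs, so H is indefinite -> x* is a saddle point.

saddle


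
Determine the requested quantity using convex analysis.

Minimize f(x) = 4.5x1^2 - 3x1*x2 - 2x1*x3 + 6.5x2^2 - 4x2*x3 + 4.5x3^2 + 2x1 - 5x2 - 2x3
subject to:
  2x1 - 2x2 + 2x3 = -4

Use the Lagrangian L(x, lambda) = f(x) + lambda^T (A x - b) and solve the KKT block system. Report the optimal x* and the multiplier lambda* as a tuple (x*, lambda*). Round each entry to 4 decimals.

Form the Lagrangian:
  L(x, lambda) = (1/2) x^T Q x + c^T x + lambda^T (A x - b)
Stationarity (grad_x L = 0): Q x + c + A^T lambda = 0.
Primal feasibility: A x = b.

This gives the KKT block system:
  [ Q   A^T ] [ x     ]   [-c ]
  [ A    0  ] [ lambda ] = [ b ]

Solving the linear system:
  x*      = (-0.9327, 0.5481, -0.5192)
  lambda* = (3.5)
  f(x*)   = 5.2163

x* = (-0.9327, 0.5481, -0.5192), lambda* = (3.5)


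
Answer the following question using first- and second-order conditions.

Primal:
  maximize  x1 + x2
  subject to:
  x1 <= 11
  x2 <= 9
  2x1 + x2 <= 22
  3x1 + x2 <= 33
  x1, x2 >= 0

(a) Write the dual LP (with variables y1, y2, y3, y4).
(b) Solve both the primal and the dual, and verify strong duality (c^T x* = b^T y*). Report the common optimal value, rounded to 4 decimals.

The standard primal-dual pair for 'max c^T x s.t. A x <= b, x >= 0' is:
  Dual:  min b^T y  s.t.  A^T y >= c,  y >= 0.

So the dual LP is:
  minimize  11y1 + 9y2 + 22y3 + 33y4
  subject to:
    y1 + 2y3 + 3y4 >= 1
    y2 + y3 + y4 >= 1
    y1, y2, y3, y4 >= 0

Solving the primal: x* = (6.5, 9).
  primal value c^T x* = 15.5.
Solving the dual: y* = (0, 0.5, 0.5, 0).
  dual value b^T y* = 15.5.
Strong duality: c^T x* = b^T y*. Confirmed.

15.5


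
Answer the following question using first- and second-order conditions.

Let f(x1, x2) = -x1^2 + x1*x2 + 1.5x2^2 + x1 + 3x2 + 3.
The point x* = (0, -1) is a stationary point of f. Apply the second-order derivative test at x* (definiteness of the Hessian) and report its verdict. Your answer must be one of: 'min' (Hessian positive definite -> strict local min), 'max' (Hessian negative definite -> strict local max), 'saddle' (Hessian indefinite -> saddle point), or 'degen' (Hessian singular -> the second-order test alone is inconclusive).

Compute the Hessian H = grad^2 f:
  H = [[-2, 1], [1, 3]]
Verify stationarity: grad f(x*) = H x* + g = (0, 0).
Eigenvalues of H: -2.1926, 3.1926.
Eigenvalues have mixed signs, so H is indefinite -> x* is a saddle point.

saddle


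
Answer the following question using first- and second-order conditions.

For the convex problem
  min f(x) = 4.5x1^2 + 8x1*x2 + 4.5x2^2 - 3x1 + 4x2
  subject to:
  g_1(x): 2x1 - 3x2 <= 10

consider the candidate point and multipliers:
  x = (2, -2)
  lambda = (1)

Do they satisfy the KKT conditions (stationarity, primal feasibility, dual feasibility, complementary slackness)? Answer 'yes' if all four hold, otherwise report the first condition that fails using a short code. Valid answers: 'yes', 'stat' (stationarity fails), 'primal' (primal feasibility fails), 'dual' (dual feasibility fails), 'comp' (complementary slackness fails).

Gradient of f: grad f(x) = Q x + c = (-1, 2)
Constraint values g_i(x) = a_i^T x - b_i:
  g_1((2, -2)) = 0
Stationarity residual: grad f(x) + sum_i lambda_i a_i = (1, -1)
  -> stationarity FAILS
Primal feasibility (all g_i <= 0): OK
Dual feasibility (all lambda_i >= 0): OK
Complementary slackness (lambda_i * g_i(x) = 0 for all i): OK

Verdict: the first failing condition is stationarity -> stat.

stat


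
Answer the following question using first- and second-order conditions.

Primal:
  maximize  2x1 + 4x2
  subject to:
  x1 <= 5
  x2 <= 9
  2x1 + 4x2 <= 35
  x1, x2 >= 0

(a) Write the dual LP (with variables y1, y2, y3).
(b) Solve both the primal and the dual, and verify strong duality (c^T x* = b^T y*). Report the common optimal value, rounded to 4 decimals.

The standard primal-dual pair for 'max c^T x s.t. A x <= b, x >= 0' is:
  Dual:  min b^T y  s.t.  A^T y >= c,  y >= 0.

So the dual LP is:
  minimize  5y1 + 9y2 + 35y3
  subject to:
    y1 + 2y3 >= 2
    y2 + 4y3 >= 4
    y1, y2, y3 >= 0

Solving the primal: x* = (0, 8.75).
  primal value c^T x* = 35.
Solving the dual: y* = (0, 0, 1).
  dual value b^T y* = 35.
Strong duality: c^T x* = b^T y*. Confirmed.

35


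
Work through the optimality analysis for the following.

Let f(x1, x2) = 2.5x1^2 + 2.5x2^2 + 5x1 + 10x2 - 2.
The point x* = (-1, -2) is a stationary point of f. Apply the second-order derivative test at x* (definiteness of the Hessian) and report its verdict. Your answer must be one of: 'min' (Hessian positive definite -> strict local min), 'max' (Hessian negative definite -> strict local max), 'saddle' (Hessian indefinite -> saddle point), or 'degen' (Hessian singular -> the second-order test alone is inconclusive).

Compute the Hessian H = grad^2 f:
  H = [[5, 0], [0, 5]]
Verify stationarity: grad f(x*) = H x* + g = (0, 0).
Eigenvalues of H: 5, 5.
Both eigenvalues > 0, so H is positive definite -> x* is a strict local min.

min


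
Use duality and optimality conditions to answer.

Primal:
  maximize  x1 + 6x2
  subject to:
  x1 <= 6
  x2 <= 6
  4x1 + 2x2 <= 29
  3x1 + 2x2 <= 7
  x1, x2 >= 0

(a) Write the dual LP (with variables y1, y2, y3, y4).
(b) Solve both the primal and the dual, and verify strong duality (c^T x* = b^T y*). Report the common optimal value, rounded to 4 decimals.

The standard primal-dual pair for 'max c^T x s.t. A x <= b, x >= 0' is:
  Dual:  min b^T y  s.t.  A^T y >= c,  y >= 0.

So the dual LP is:
  minimize  6y1 + 6y2 + 29y3 + 7y4
  subject to:
    y1 + 4y3 + 3y4 >= 1
    y2 + 2y3 + 2y4 >= 6
    y1, y2, y3, y4 >= 0

Solving the primal: x* = (0, 3.5).
  primal value c^T x* = 21.
Solving the dual: y* = (0, 0, 0, 3).
  dual value b^T y* = 21.
Strong duality: c^T x* = b^T y*. Confirmed.

21


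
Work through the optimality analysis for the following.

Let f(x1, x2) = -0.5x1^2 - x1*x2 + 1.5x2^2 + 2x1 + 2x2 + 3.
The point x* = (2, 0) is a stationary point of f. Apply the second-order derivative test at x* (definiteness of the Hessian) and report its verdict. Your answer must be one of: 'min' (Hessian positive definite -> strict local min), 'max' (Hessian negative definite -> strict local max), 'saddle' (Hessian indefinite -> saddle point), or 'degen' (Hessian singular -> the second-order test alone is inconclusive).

Compute the Hessian H = grad^2 f:
  H = [[-1, -1], [-1, 3]]
Verify stationarity: grad f(x*) = H x* + g = (0, 0).
Eigenvalues of H: -1.2361, 3.2361.
Eigenvalues have mixed signs, so H is indefinite -> x* is a saddle point.

saddle


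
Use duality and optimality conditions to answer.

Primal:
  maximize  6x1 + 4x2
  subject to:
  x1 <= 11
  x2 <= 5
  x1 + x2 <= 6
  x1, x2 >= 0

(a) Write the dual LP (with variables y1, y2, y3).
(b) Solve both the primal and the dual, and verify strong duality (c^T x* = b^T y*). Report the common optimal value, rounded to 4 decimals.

The standard primal-dual pair for 'max c^T x s.t. A x <= b, x >= 0' is:
  Dual:  min b^T y  s.t.  A^T y >= c,  y >= 0.

So the dual LP is:
  minimize  11y1 + 5y2 + 6y3
  subject to:
    y1 + y3 >= 6
    y2 + y3 >= 4
    y1, y2, y3 >= 0

Solving the primal: x* = (6, 0).
  primal value c^T x* = 36.
Solving the dual: y* = (0, 0, 6).
  dual value b^T y* = 36.
Strong duality: c^T x* = b^T y*. Confirmed.

36


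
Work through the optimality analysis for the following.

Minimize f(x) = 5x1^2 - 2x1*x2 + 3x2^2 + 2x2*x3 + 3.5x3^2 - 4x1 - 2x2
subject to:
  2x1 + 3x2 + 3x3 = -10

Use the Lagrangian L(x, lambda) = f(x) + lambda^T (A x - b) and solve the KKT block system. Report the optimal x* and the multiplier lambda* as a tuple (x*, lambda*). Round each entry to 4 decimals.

Form the Lagrangian:
  L(x, lambda) = (1/2) x^T Q x + c^T x + lambda^T (A x - b)
Stationarity (grad_x L = 0): Q x + c + A^T lambda = 0.
Primal feasibility: A x = b.

This gives the KKT block system:
  [ Q   A^T ] [ x     ]   [-c ]
  [ A    0  ] [ lambda ] = [ b ]

Solving the linear system:
  x*      = (-0.7266, -1.522, -1.327)
  lambda* = (4.1109)
  f(x*)   = 23.5296

x* = (-0.7266, -1.522, -1.327), lambda* = (4.1109)


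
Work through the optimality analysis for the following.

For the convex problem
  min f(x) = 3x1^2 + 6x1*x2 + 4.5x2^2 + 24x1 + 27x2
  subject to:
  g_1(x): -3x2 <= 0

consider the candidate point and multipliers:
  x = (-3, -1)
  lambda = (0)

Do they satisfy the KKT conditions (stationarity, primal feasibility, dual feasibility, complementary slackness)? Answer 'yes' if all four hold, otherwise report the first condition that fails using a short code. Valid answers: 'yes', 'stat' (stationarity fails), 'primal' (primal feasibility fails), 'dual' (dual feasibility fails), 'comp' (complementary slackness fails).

Gradient of f: grad f(x) = Q x + c = (0, 0)
Constraint values g_i(x) = a_i^T x - b_i:
  g_1((-3, -1)) = 3
Stationarity residual: grad f(x) + sum_i lambda_i a_i = (0, 0)
  -> stationarity OK
Primal feasibility (all g_i <= 0): FAILS
Dual feasibility (all lambda_i >= 0): OK
Complementary slackness (lambda_i * g_i(x) = 0 for all i): OK

Verdict: the first failing condition is primal_feasibility -> primal.

primal


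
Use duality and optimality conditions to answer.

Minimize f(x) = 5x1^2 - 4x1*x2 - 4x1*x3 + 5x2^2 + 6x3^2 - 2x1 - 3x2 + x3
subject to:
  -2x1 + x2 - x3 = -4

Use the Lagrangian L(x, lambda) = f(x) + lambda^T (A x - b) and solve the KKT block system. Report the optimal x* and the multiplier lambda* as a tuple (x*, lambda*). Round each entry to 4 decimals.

Form the Lagrangian:
  L(x, lambda) = (1/2) x^T Q x + c^T x + lambda^T (A x - b)
Stationarity (grad_x L = 0): Q x + c + A^T lambda = 0.
Primal feasibility: A x = b.

This gives the KKT block system:
  [ Q   A^T ] [ x     ]   [-c ]
  [ A    0  ] [ lambda ] = [ b ]

Solving the linear system:
  x*      = (1.7881, 0.5099, 0.9338)
  lambda* = (5.053)
  f(x*)   = 8.0199

x* = (1.7881, 0.5099, 0.9338), lambda* = (5.053)


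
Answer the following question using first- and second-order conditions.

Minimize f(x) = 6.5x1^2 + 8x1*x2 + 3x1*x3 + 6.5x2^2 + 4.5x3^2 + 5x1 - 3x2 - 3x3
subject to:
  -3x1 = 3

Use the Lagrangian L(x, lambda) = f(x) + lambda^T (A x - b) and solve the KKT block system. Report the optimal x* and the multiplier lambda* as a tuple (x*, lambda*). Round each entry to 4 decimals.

Form the Lagrangian:
  L(x, lambda) = (1/2) x^T Q x + c^T x + lambda^T (A x - b)
Stationarity (grad_x L = 0): Q x + c + A^T lambda = 0.
Primal feasibility: A x = b.

This gives the KKT block system:
  [ Q   A^T ] [ x     ]   [-c ]
  [ A    0  ] [ lambda ] = [ b ]

Solving the linear system:
  x*      = (-1, 0.8462, 0.6667)
  lambda* = (0.2564)
  f(x*)   = -5.1538

x* = (-1, 0.8462, 0.6667), lambda* = (0.2564)


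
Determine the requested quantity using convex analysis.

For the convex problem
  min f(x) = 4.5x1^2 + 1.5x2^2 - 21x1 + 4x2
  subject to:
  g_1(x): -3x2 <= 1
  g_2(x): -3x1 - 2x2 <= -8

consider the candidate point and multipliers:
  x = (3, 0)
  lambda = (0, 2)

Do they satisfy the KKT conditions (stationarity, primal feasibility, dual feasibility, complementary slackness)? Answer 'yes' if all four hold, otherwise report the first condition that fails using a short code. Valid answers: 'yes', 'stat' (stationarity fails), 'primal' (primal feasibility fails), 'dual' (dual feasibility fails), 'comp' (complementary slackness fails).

Gradient of f: grad f(x) = Q x + c = (6, 4)
Constraint values g_i(x) = a_i^T x - b_i:
  g_1((3, 0)) = -1
  g_2((3, 0)) = -1
Stationarity residual: grad f(x) + sum_i lambda_i a_i = (0, 0)
  -> stationarity OK
Primal feasibility (all g_i <= 0): OK
Dual feasibility (all lambda_i >= 0): OK
Complementary slackness (lambda_i * g_i(x) = 0 for all i): FAILS

Verdict: the first failing condition is complementary_slackness -> comp.

comp


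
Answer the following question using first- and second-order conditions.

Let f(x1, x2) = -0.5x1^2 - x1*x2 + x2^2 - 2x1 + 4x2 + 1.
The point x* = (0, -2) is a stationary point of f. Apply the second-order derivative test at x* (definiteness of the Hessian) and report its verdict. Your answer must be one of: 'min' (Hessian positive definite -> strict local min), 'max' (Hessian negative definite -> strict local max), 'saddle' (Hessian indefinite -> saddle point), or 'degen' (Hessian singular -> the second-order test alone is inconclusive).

Compute the Hessian H = grad^2 f:
  H = [[-1, -1], [-1, 2]]
Verify stationarity: grad f(x*) = H x* + g = (0, 0).
Eigenvalues of H: -1.3028, 2.3028.
Eigenvalues have mixed signs, so H is indefinite -> x* is a saddle point.

saddle


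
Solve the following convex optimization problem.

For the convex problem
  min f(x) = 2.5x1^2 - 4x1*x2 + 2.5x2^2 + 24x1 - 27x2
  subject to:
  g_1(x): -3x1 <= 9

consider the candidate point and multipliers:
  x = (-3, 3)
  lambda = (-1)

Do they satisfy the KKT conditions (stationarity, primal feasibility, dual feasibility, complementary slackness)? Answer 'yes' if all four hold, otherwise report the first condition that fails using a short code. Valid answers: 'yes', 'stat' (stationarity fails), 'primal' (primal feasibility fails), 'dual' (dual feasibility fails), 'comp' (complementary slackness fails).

Gradient of f: grad f(x) = Q x + c = (-3, 0)
Constraint values g_i(x) = a_i^T x - b_i:
  g_1((-3, 3)) = 0
Stationarity residual: grad f(x) + sum_i lambda_i a_i = (0, 0)
  -> stationarity OK
Primal feasibility (all g_i <= 0): OK
Dual feasibility (all lambda_i >= 0): FAILS
Complementary slackness (lambda_i * g_i(x) = 0 for all i): OK

Verdict: the first failing condition is dual_feasibility -> dual.

dual


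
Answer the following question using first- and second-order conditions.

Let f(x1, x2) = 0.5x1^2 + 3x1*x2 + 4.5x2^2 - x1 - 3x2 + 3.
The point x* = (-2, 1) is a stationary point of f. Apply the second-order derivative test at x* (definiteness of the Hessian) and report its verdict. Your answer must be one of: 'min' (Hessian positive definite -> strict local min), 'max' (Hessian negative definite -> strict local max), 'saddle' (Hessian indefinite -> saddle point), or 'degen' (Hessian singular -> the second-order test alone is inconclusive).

Compute the Hessian H = grad^2 f:
  H = [[1, 3], [3, 9]]
Verify stationarity: grad f(x*) = H x* + g = (0, 0).
Eigenvalues of H: 0, 10.
H has a zero eigenvalue (singular; positive semidefinite but not definite), so H is neither positive definite, negative definite, nor indefinite. The second-order test alone is inconclusive -> degen.
(Indeed, f is constant along the null direction of H through x*, so x* is not a strict local extremum.)

degen


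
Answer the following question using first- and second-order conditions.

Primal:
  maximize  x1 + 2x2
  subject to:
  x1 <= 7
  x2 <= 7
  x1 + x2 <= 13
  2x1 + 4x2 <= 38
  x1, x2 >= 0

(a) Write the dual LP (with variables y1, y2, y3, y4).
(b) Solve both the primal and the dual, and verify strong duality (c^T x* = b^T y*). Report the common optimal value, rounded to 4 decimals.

The standard primal-dual pair for 'max c^T x s.t. A x <= b, x >= 0' is:
  Dual:  min b^T y  s.t.  A^T y >= c,  y >= 0.

So the dual LP is:
  minimize  7y1 + 7y2 + 13y3 + 38y4
  subject to:
    y1 + y3 + 2y4 >= 1
    y2 + y3 + 4y4 >= 2
    y1, y2, y3, y4 >= 0

Solving the primal: x* = (7, 6).
  primal value c^T x* = 19.
Solving the dual: y* = (0, 0, 0, 0.5).
  dual value b^T y* = 19.
Strong duality: c^T x* = b^T y*. Confirmed.

19


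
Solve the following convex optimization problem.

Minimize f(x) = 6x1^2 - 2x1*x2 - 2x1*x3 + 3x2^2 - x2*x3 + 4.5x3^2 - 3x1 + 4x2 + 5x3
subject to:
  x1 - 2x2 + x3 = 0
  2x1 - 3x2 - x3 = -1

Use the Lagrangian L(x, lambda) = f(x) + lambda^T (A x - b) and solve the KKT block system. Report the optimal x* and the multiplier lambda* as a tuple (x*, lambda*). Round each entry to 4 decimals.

Form the Lagrangian:
  L(x, lambda) = (1/2) x^T Q x + c^T x + lambda^T (A x - b)
Stationarity (grad_x L = 0): Q x + c + A^T lambda = 0.
Primal feasibility: A x = b.

This gives the KKT block system:
  [ Q   A^T ] [ x     ]   [-c ]
  [ A    0  ] [ lambda ] = [ b ]

Solving the linear system:
  x*      = (-0.0325, 0.1805, 0.3935)
  lambda* = (-4.1047, 4.3213)
  f(x*)   = 3.5542

x* = (-0.0325, 0.1805, 0.3935), lambda* = (-4.1047, 4.3213)


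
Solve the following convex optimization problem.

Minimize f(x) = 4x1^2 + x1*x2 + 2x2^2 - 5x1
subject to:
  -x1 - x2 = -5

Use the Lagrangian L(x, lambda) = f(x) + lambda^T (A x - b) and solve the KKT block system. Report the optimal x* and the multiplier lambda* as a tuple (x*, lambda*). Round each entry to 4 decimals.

Form the Lagrangian:
  L(x, lambda) = (1/2) x^T Q x + c^T x + lambda^T (A x - b)
Stationarity (grad_x L = 0): Q x + c + A^T lambda = 0.
Primal feasibility: A x = b.

This gives the KKT block system:
  [ Q   A^T ] [ x     ]   [-c ]
  [ A    0  ] [ lambda ] = [ b ]

Solving the linear system:
  x*      = (2, 3)
  lambda* = (14)
  f(x*)   = 30

x* = (2, 3), lambda* = (14)


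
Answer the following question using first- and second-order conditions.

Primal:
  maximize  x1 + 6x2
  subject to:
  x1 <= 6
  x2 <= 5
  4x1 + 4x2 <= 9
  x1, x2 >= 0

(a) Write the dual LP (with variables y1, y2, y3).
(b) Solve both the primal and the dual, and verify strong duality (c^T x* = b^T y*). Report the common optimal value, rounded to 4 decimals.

The standard primal-dual pair for 'max c^T x s.t. A x <= b, x >= 0' is:
  Dual:  min b^T y  s.t.  A^T y >= c,  y >= 0.

So the dual LP is:
  minimize  6y1 + 5y2 + 9y3
  subject to:
    y1 + 4y3 >= 1
    y2 + 4y3 >= 6
    y1, y2, y3 >= 0

Solving the primal: x* = (0, 2.25).
  primal value c^T x* = 13.5.
Solving the dual: y* = (0, 0, 1.5).
  dual value b^T y* = 13.5.
Strong duality: c^T x* = b^T y*. Confirmed.

13.5


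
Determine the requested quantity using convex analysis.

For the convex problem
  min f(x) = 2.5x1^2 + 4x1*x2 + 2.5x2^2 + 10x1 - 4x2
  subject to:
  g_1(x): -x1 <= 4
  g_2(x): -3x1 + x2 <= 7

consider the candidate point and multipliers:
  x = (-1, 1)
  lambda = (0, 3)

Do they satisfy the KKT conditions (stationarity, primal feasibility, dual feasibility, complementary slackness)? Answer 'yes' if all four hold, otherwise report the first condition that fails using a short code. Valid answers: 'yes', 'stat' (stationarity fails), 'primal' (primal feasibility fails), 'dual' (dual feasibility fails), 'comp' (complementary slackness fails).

Gradient of f: grad f(x) = Q x + c = (9, -3)
Constraint values g_i(x) = a_i^T x - b_i:
  g_1((-1, 1)) = -3
  g_2((-1, 1)) = -3
Stationarity residual: grad f(x) + sum_i lambda_i a_i = (0, 0)
  -> stationarity OK
Primal feasibility (all g_i <= 0): OK
Dual feasibility (all lambda_i >= 0): OK
Complementary slackness (lambda_i * g_i(x) = 0 for all i): FAILS

Verdict: the first failing condition is complementary_slackness -> comp.

comp


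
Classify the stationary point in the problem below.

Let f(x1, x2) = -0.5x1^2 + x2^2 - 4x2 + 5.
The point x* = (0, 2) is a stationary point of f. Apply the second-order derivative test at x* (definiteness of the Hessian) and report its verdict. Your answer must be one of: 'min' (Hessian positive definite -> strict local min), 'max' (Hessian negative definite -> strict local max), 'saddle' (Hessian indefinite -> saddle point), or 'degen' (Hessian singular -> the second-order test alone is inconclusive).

Compute the Hessian H = grad^2 f:
  H = [[-1, 0], [0, 2]]
Verify stationarity: grad f(x*) = H x* + g = (0, 0).
Eigenvalues of H: -1, 2.
Eigenvalues have mixed signs, so H is indefinite -> x* is a saddle point.

saddle


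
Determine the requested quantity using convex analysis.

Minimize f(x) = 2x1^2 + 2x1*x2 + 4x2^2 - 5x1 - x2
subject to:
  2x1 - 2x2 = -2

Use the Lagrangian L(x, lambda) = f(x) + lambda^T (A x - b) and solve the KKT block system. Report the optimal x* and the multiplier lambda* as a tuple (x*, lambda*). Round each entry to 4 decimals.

Form the Lagrangian:
  L(x, lambda) = (1/2) x^T Q x + c^T x + lambda^T (A x - b)
Stationarity (grad_x L = 0): Q x + c + A^T lambda = 0.
Primal feasibility: A x = b.

This gives the KKT block system:
  [ Q   A^T ] [ x     ]   [-c ]
  [ A    0  ] [ lambda ] = [ b ]

Solving the linear system:
  x*      = (-0.25, 0.75)
  lambda* = (2.25)
  f(x*)   = 2.5

x* = (-0.25, 0.75), lambda* = (2.25)


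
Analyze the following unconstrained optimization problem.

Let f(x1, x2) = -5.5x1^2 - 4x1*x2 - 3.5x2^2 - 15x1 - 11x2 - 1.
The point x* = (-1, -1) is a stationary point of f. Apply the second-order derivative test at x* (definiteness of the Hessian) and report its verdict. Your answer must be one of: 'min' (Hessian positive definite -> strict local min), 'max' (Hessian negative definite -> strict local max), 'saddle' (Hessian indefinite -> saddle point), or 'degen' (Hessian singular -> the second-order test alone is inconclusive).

Compute the Hessian H = grad^2 f:
  H = [[-11, -4], [-4, -7]]
Verify stationarity: grad f(x*) = H x* + g = (0, 0).
Eigenvalues of H: -13.4721, -4.5279.
Both eigenvalues < 0, so H is negative definite -> x* is a strict local max.

max


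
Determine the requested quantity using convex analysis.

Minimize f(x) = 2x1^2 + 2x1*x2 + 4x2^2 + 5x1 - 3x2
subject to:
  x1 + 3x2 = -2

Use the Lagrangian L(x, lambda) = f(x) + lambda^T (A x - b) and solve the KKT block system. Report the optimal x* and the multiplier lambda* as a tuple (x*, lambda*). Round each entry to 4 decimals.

Form the Lagrangian:
  L(x, lambda) = (1/2) x^T Q x + c^T x + lambda^T (A x - b)
Stationarity (grad_x L = 0): Q x + c + A^T lambda = 0.
Primal feasibility: A x = b.

This gives the KKT block system:
  [ Q   A^T ] [ x     ]   [-c ]
  [ A    0  ] [ lambda ] = [ b ]

Solving the linear system:
  x*      = (-1.8125, -0.0625)
  lambda* = (2.375)
  f(x*)   = -2.0625

x* = (-1.8125, -0.0625), lambda* = (2.375)


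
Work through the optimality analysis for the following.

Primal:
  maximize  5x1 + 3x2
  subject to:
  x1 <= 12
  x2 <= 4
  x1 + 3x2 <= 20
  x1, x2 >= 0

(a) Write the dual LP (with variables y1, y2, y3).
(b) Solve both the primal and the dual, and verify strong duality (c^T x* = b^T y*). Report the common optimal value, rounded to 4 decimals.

The standard primal-dual pair for 'max c^T x s.t. A x <= b, x >= 0' is:
  Dual:  min b^T y  s.t.  A^T y >= c,  y >= 0.

So the dual LP is:
  minimize  12y1 + 4y2 + 20y3
  subject to:
    y1 + y3 >= 5
    y2 + 3y3 >= 3
    y1, y2, y3 >= 0

Solving the primal: x* = (12, 2.6667).
  primal value c^T x* = 68.
Solving the dual: y* = (4, 0, 1).
  dual value b^T y* = 68.
Strong duality: c^T x* = b^T y*. Confirmed.

68


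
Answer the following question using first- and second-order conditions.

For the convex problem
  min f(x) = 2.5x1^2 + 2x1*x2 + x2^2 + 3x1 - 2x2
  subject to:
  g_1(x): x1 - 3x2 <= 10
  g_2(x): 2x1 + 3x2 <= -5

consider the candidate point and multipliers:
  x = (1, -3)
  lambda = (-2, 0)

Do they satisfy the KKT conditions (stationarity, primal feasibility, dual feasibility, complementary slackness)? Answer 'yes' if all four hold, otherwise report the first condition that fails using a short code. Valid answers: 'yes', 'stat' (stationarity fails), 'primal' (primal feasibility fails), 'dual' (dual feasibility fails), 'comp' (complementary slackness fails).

Gradient of f: grad f(x) = Q x + c = (2, -6)
Constraint values g_i(x) = a_i^T x - b_i:
  g_1((1, -3)) = 0
  g_2((1, -3)) = -2
Stationarity residual: grad f(x) + sum_i lambda_i a_i = (0, 0)
  -> stationarity OK
Primal feasibility (all g_i <= 0): OK
Dual feasibility (all lambda_i >= 0): FAILS
Complementary slackness (lambda_i * g_i(x) = 0 for all i): OK

Verdict: the first failing condition is dual_feasibility -> dual.

dual
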